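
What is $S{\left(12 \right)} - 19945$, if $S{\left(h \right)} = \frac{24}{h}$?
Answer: $-19943$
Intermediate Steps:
$S{\left(12 \right)} - 19945 = \frac{24}{12} - 19945 = 24 \cdot \frac{1}{12} - 19945 = 2 - 19945 = -19943$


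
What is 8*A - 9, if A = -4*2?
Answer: -73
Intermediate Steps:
A = -8
8*A - 9 = 8*(-8) - 9 = -64 - 9 = -73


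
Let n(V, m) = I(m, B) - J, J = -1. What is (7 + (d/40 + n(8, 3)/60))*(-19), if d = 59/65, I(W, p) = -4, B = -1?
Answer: -344451/2600 ≈ -132.48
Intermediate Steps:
n(V, m) = -3 (n(V, m) = -4 - 1*(-1) = -4 + 1 = -3)
d = 59/65 (d = 59*(1/65) = 59/65 ≈ 0.90769)
(7 + (d/40 + n(8, 3)/60))*(-19) = (7 + ((59/65)/40 - 3/60))*(-19) = (7 + ((59/65)*(1/40) - 3*1/60))*(-19) = (7 + (59/2600 - 1/20))*(-19) = (7 - 71/2600)*(-19) = (18129/2600)*(-19) = -344451/2600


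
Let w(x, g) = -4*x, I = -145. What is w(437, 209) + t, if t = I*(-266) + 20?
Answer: 36842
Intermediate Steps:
t = 38590 (t = -145*(-266) + 20 = 38570 + 20 = 38590)
w(437, 209) + t = -4*437 + 38590 = -1748 + 38590 = 36842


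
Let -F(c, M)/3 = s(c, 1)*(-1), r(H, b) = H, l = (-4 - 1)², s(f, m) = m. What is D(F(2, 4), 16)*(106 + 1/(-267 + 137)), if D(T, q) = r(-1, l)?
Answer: -13779/130 ≈ -105.99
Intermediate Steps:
l = 25 (l = (-5)² = 25)
F(c, M) = 3 (F(c, M) = -3*(-1) = 3)
D(T, q) = -1
D(F(2, 4), 16)*(106 + 1/(-267 + 137)) = -(106 + 1/(-267 + 137)) = -(106 + 1/(-130)) = -(106 - 1/130) = -1*13779/130 = -13779/130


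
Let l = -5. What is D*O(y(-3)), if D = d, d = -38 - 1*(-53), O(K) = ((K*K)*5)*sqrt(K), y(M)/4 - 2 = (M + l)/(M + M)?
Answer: 80000*sqrt(30)/9 ≈ 48686.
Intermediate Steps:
y(M) = 8 + 2*(-5 + M)/M (y(M) = 8 + 4*((M - 5)/(M + M)) = 8 + 4*((-5 + M)/((2*M))) = 8 + 4*((-5 + M)*(1/(2*M))) = 8 + 4*((-5 + M)/(2*M)) = 8 + 2*(-5 + M)/M)
O(K) = 5*K**(5/2) (O(K) = (K**2*5)*sqrt(K) = (5*K**2)*sqrt(K) = 5*K**(5/2))
d = 15 (d = -38 + 53 = 15)
D = 15
D*O(y(-3)) = 15*(5*(10 - 10/(-3))**(5/2)) = 15*(5*(10 - 10*(-1/3))**(5/2)) = 15*(5*(10 + 10/3)**(5/2)) = 15*(5*(40/3)**(5/2)) = 15*(5*(3200*sqrt(30)/27)) = 15*(16000*sqrt(30)/27) = 80000*sqrt(30)/9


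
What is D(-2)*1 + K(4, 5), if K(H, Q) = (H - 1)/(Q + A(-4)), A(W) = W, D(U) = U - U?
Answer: 3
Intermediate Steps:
D(U) = 0
K(H, Q) = (-1 + H)/(-4 + Q) (K(H, Q) = (H - 1)/(Q - 4) = (-1 + H)/(-4 + Q))
D(-2)*1 + K(4, 5) = 0*1 + (-1 + 4)/(-4 + 5) = 0 + 3/1 = 0 + 1*3 = 0 + 3 = 3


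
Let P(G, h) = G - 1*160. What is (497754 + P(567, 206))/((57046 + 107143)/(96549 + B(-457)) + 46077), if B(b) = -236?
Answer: 47979380393/4437978290 ≈ 10.811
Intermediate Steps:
P(G, h) = -160 + G (P(G, h) = G - 160 = -160 + G)
(497754 + P(567, 206))/((57046 + 107143)/(96549 + B(-457)) + 46077) = (497754 + (-160 + 567))/((57046 + 107143)/(96549 - 236) + 46077) = (497754 + 407)/(164189/96313 + 46077) = 498161/(164189*(1/96313) + 46077) = 498161/(164189/96313 + 46077) = 498161/(4437978290/96313) = 498161*(96313/4437978290) = 47979380393/4437978290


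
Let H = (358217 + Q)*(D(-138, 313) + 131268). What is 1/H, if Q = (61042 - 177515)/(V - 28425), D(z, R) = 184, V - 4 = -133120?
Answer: 161541/7606713017659240 ≈ 2.1237e-11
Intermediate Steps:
V = -133116 (V = 4 - 133120 = -133116)
Q = 116473/161541 (Q = (61042 - 177515)/(-133116 - 28425) = -116473/(-161541) = -116473*(-1/161541) = 116473/161541 ≈ 0.72101)
H = 7606713017659240/161541 (H = (358217 + 116473/161541)*(184 + 131268) = (57866848870/161541)*131452 = 7606713017659240/161541 ≈ 4.7088e+10)
1/H = 1/(7606713017659240/161541) = 161541/7606713017659240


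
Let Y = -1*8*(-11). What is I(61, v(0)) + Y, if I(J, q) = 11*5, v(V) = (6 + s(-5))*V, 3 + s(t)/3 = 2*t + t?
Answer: 143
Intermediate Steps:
s(t) = -9 + 9*t (s(t) = -9 + 3*(2*t + t) = -9 + 3*(3*t) = -9 + 9*t)
v(V) = -48*V (v(V) = (6 + (-9 + 9*(-5)))*V = (6 + (-9 - 45))*V = (6 - 54)*V = -48*V)
I(J, q) = 55
Y = 88 (Y = -8*(-11) = 88)
I(61, v(0)) + Y = 55 + 88 = 143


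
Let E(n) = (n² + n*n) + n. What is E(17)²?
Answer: 354025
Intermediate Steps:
E(n) = n + 2*n² (E(n) = (n² + n²) + n = 2*n² + n = n + 2*n²)
E(17)² = (17*(1 + 2*17))² = (17*(1 + 34))² = (17*35)² = 595² = 354025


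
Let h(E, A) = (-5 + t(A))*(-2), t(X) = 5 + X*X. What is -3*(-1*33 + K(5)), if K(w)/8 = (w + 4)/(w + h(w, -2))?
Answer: 171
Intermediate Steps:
t(X) = 5 + X**2
h(E, A) = -2*A**2 (h(E, A) = (-5 + (5 + A**2))*(-2) = A**2*(-2) = -2*A**2)
K(w) = 8*(4 + w)/(-8 + w) (K(w) = 8*((w + 4)/(w - 2*(-2)**2)) = 8*((4 + w)/(w - 2*4)) = 8*((4 + w)/(w - 8)) = 8*((4 + w)/(-8 + w)) = 8*(4 + w)/(-8 + w))
-3*(-1*33 + K(5)) = -3*(-1*33 + 8*(4 + 5)/(-8 + 5)) = -3*(-33 + 8*9/(-3)) = -3*(-33 + 8*(-1/3)*9) = -3*(-33 - 24) = -3*(-57) = 171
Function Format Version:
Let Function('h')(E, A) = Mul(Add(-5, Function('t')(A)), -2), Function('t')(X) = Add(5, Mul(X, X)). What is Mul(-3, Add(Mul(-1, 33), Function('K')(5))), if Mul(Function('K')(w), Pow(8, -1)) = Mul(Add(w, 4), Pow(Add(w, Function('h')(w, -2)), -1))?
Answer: 171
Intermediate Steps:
Function('t')(X) = Add(5, Pow(X, 2))
Function('h')(E, A) = Mul(-2, Pow(A, 2)) (Function('h')(E, A) = Mul(Add(-5, Add(5, Pow(A, 2))), -2) = Mul(Pow(A, 2), -2) = Mul(-2, Pow(A, 2)))
Function('K')(w) = Mul(8, Pow(Add(-8, w), -1), Add(4, w)) (Function('K')(w) = Mul(8, Mul(Add(w, 4), Pow(Add(w, Mul(-2, Pow(-2, 2))), -1))) = Mul(8, Mul(Add(4, w), Pow(Add(w, Mul(-2, 4)), -1))) = Mul(8, Mul(Add(4, w), Pow(Add(w, -8), -1))) = Mul(8, Mul(Add(4, w), Pow(Add(-8, w), -1))) = Mul(8, Mul(Pow(Add(-8, w), -1), Add(4, w))) = Mul(8, Pow(Add(-8, w), -1), Add(4, w)))
Mul(-3, Add(Mul(-1, 33), Function('K')(5))) = Mul(-3, Add(Mul(-1, 33), Mul(8, Pow(Add(-8, 5), -1), Add(4, 5)))) = Mul(-3, Add(-33, Mul(8, Pow(-3, -1), 9))) = Mul(-3, Add(-33, Mul(8, Rational(-1, 3), 9))) = Mul(-3, Add(-33, -24)) = Mul(-3, -57) = 171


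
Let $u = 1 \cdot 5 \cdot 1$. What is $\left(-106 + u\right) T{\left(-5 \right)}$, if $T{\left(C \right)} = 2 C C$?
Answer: $-5050$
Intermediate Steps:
$u = 5$ ($u = 5 \cdot 1 = 5$)
$T{\left(C \right)} = 2 C^{2}$
$\left(-106 + u\right) T{\left(-5 \right)} = \left(-106 + 5\right) 2 \left(-5\right)^{2} = - 101 \cdot 2 \cdot 25 = \left(-101\right) 50 = -5050$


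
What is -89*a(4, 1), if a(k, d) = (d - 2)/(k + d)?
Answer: 89/5 ≈ 17.800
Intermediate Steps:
a(k, d) = (-2 + d)/(d + k)
-89*a(4, 1) = -89*(-2 + 1)/(1 + 4) = -89*(-1)/5 = -89*(-⅕) = 89/5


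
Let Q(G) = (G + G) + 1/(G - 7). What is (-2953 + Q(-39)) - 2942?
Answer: -274759/46 ≈ -5973.0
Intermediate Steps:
Q(G) = 1/(-7 + G) + 2*G (Q(G) = 2*G + 1/(-7 + G) = 1/(-7 + G) + 2*G)
(-2953 + Q(-39)) - 2942 = (-2953 + (1 - 14*(-39) + 2*(-39)²)/(-7 - 39)) - 2942 = (-2953 + (1 + 546 + 2*1521)/(-46)) - 2942 = (-2953 - (1 + 546 + 3042)/46) - 2942 = (-2953 - 1/46*3589) - 2942 = (-2953 - 3589/46) - 2942 = -139427/46 - 2942 = -274759/46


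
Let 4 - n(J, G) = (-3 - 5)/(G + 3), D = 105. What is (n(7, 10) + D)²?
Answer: 2030625/169 ≈ 12016.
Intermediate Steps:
n(J, G) = 4 + 8/(3 + G) (n(J, G) = 4 - (-3 - 5)/(G + 3) = 4 - (-8)/(3 + G) = 4 + 8/(3 + G))
(n(7, 10) + D)² = (4*(5 + 10)/(3 + 10) + 105)² = (4*15/13 + 105)² = (4*(1/13)*15 + 105)² = (60/13 + 105)² = (1425/13)² = 2030625/169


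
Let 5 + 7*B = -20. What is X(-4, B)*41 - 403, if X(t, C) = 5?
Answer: -198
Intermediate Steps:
B = -25/7 (B = -5/7 + (⅐)*(-20) = -5/7 - 20/7 = -25/7 ≈ -3.5714)
X(-4, B)*41 - 403 = 5*41 - 403 = 205 - 403 = -198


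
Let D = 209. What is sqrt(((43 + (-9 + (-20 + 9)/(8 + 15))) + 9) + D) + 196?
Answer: 196 + sqrt(133055)/23 ≈ 211.86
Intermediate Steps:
sqrt(((43 + (-9 + (-20 + 9)/(8 + 15))) + 9) + D) + 196 = sqrt(((43 + (-9 + (-20 + 9)/(8 + 15))) + 9) + 209) + 196 = sqrt(((43 + (-9 - 11/23)) + 9) + 209) + 196 = sqrt(((43 - 218/23) + 9) + 209) + 196 = sqrt((771/23 + 9) + 209) + 196 = sqrt(978/23 + 209) + 196 = sqrt(5785/23) + 196 = sqrt(133055)/23 + 196 = 196 + sqrt(133055)/23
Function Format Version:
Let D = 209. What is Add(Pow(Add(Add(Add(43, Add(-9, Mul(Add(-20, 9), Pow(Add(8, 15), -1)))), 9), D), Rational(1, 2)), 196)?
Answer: Add(196, Mul(Rational(1, 23), Pow(133055, Rational(1, 2)))) ≈ 211.86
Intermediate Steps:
Add(Pow(Add(Add(Add(43, Add(-9, Mul(Add(-20, 9), Pow(Add(8, 15), -1)))), 9), D), Rational(1, 2)), 196) = Add(Pow(Add(Add(Add(43, Add(-9, Mul(Add(-20, 9), Pow(Add(8, 15), -1)))), 9), 209), Rational(1, 2)), 196) = Add(Pow(Add(Add(Add(43, Add(-9, Mul(-11, Pow(23, -1)))), 9), 209), Rational(1, 2)), 196) = Add(Pow(Add(Add(Add(43, Add(-9, Mul(-11, Rational(1, 23)))), 9), 209), Rational(1, 2)), 196) = Add(Pow(Add(Add(Add(43, Add(-9, Rational(-11, 23))), 9), 209), Rational(1, 2)), 196) = Add(Pow(Add(Add(Add(43, Rational(-218, 23)), 9), 209), Rational(1, 2)), 196) = Add(Pow(Add(Add(Rational(771, 23), 9), 209), Rational(1, 2)), 196) = Add(Pow(Add(Rational(978, 23), 209), Rational(1, 2)), 196) = Add(Pow(Rational(5785, 23), Rational(1, 2)), 196) = Add(Mul(Rational(1, 23), Pow(133055, Rational(1, 2))), 196) = Add(196, Mul(Rational(1, 23), Pow(133055, Rational(1, 2))))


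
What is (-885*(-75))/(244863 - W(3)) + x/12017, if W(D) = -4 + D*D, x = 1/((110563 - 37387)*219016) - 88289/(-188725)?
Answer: 1206443278368084910875521/4449941548800181177732800 ≈ 0.27111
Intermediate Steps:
x = 1414982624578549/3024641753649600 (x = (1/219016)/73176 - 88289*(-1/188725) = (1/73176)*(1/219016) + 88289/188725 = 1/16026714816 + 88289/188725 = 1414982624578549/3024641753649600 ≈ 0.46782)
W(D) = -4 + D²
(-885*(-75))/(244863 - W(3)) + x/12017 = (-885*(-75))/(244863 - (-4 + 3²)) + (1414982624578549/3024641753649600)/12017 = 66375/(244863 - (-4 + 9)) + (1414982624578549/3024641753649600)*(1/12017) = 66375/(244863 - 1*5) + 1414982624578549/36347119953607243200 = 66375/(244863 - 5) + 1414982624578549/36347119953607243200 = 66375/244858 + 1414982624578549/36347119953607243200 = 1206443278368084910875521/4449941548800181177732800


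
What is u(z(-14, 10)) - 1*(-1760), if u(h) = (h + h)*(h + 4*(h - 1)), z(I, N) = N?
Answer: 2680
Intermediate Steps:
u(h) = 2*h*(-4 + 5*h) (u(h) = (2*h)*(h + 4*(-1 + h)) = (2*h)*(h + (-4 + 4*h)) = (2*h)*(-4 + 5*h) = 2*h*(-4 + 5*h))
u(z(-14, 10)) - 1*(-1760) = 2*10*(-4 + 5*10) - 1*(-1760) = 2*10*(-4 + 50) + 1760 = 2*10*46 + 1760 = 920 + 1760 = 2680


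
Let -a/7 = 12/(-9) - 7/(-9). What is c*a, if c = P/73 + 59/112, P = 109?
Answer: 9175/1168 ≈ 7.8553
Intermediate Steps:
c = 16515/8176 (c = 109/73 + 59/112 = 16515/8176 ≈ 2.0199)
a = 35/9 (a = -7*(12/(-9) - 7/(-9)) = -7*(12*(-1/9) - 7*(-1/9)) = -7*(-4/3 + 7/9) = -7*(-5/9) = 35/9 ≈ 3.8889)
c*a = (16515/8176)*(35/9) = 9175/1168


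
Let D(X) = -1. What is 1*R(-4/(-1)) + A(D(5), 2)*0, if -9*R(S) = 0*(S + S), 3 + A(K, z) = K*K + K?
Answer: 0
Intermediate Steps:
A(K, z) = -3 + K + K² (A(K, z) = -3 + (K*K + K) = -3 + (K² + K) = -3 + (K + K²) = -3 + K + K²)
R(S) = 0 (R(S) = -0*(S + S) = -0*2*S = -⅑*0 = 0)
1*R(-4/(-1)) + A(D(5), 2)*0 = 1*0 + (-3 - 1 + (-1)²)*0 = 0 + (-3 - 1 + 1)*0 = 0 - 3*0 = 0 + 0 = 0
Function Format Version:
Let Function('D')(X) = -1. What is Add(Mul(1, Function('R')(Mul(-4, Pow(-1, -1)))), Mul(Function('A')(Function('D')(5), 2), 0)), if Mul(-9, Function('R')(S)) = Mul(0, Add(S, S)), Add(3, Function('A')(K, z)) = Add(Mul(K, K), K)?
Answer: 0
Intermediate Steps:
Function('A')(K, z) = Add(-3, K, Pow(K, 2)) (Function('A')(K, z) = Add(-3, Add(Mul(K, K), K)) = Add(-3, Add(Pow(K, 2), K)) = Add(-3, Add(K, Pow(K, 2))) = Add(-3, K, Pow(K, 2)))
Function('R')(S) = 0 (Function('R')(S) = Mul(Rational(-1, 9), Mul(0, Add(S, S))) = Mul(Rational(-1, 9), Mul(0, Mul(2, S))) = Mul(Rational(-1, 9), 0) = 0)
Add(Mul(1, Function('R')(Mul(-4, Pow(-1, -1)))), Mul(Function('A')(Function('D')(5), 2), 0)) = Add(Mul(1, 0), Mul(Add(-3, -1, Pow(-1, 2)), 0)) = Add(0, Mul(Add(-3, -1, 1), 0)) = Add(0, Mul(-3, 0)) = Add(0, 0) = 0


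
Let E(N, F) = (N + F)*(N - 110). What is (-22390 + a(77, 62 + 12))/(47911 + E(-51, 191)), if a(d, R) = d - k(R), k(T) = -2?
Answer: -2479/2819 ≈ -0.87939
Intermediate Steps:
a(d, R) = 2 + d (a(d, R) = d - 1*(-2) = d + 2 = 2 + d)
E(N, F) = (-110 + N)*(F + N) (E(N, F) = (F + N)*(-110 + N) = (-110 + N)*(F + N))
(-22390 + a(77, 62 + 12))/(47911 + E(-51, 191)) = (-22390 + (2 + 77))/(47911 + ((-51)² - 110*191 - 110*(-51) + 191*(-51))) = (-22390 + 79)/(47911 + (2601 - 21010 + 5610 - 9741)) = -22311/(47911 - 22540) = -22311/25371 = -22311*1/25371 = -2479/2819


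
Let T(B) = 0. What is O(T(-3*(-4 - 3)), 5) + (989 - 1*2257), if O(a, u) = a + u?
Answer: -1263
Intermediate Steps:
O(T(-3*(-4 - 3)), 5) + (989 - 1*2257) = (0 + 5) + (989 - 1*2257) = 5 + (989 - 2257) = 5 - 1268 = -1263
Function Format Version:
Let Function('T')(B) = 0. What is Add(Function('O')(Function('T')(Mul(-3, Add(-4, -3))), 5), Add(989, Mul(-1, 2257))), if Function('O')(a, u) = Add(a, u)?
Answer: -1263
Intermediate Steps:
Add(Function('O')(Function('T')(Mul(-3, Add(-4, -3))), 5), Add(989, Mul(-1, 2257))) = Add(Add(0, 5), Add(989, Mul(-1, 2257))) = Add(5, Add(989, -2257)) = Add(5, -1268) = -1263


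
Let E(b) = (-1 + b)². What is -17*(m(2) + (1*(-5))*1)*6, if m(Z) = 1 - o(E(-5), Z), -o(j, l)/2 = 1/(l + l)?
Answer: 357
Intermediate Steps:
o(j, l) = -1/l (o(j, l) = -2/(l + l) = -2*1/(2*l) = -1/l)
m(Z) = 1 + 1/Z (m(Z) = 1 - (-1)/Z = 1 + 1/Z)
-17*(m(2) + (1*(-5))*1)*6 = -17*((1 + 2)/2 + (1*(-5))*1)*6 = -17*((½)*3 - 5*1)*6 = -17*(3/2 - 5)*6 = -(-119)*6/2 = -17*(-21) = 357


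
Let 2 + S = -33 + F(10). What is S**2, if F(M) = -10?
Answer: 2025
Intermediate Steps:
S = -45 (S = -2 + (-33 - 10) = -2 - 43 = -45)
S**2 = (-45)**2 = 2025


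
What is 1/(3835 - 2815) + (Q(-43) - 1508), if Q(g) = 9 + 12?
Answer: -1516739/1020 ≈ -1487.0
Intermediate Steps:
Q(g) = 21
1/(3835 - 2815) + (Q(-43) - 1508) = 1/(3835 - 2815) + (21 - 1508) = 1/1020 - 1487 = -1516739/1020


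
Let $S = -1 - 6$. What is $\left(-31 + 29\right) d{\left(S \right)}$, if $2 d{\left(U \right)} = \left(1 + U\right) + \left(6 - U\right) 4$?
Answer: $-46$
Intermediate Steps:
$S = -7$ ($S = -1 - 6 = -7$)
$d{\left(U \right)} = \frac{25}{2} - \frac{3 U}{2}$ ($d{\left(U \right)} = \frac{\left(1 + U\right) + \left(6 - U\right) 4}{2} = \frac{\left(1 + U\right) - \left(-24 + 4 U\right)}{2} = \frac{25 - 3 U}{2} = \frac{25}{2} - \frac{3 U}{2}$)
$\left(-31 + 29\right) d{\left(S \right)} = \left(-31 + 29\right) \left(\frac{25}{2} - - \frac{21}{2}\right) = - 2 \left(\frac{25}{2} + \frac{21}{2}\right) = \left(-2\right) 23 = -46$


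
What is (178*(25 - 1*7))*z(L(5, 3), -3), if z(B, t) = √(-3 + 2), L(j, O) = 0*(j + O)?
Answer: 3204*I ≈ 3204.0*I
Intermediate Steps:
L(j, O) = 0 (L(j, O) = 0*(O + j) = 0)
z(B, t) = I (z(B, t) = √(-1) = I)
(178*(25 - 1*7))*z(L(5, 3), -3) = (178*(25 - 1*7))*I = (178*(25 - 7))*I = (178*18)*I = 3204*I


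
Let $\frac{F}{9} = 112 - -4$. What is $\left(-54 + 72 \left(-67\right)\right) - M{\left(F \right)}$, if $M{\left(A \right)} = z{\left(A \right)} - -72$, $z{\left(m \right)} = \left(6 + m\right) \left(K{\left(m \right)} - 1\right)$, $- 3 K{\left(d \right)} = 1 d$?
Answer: $361500$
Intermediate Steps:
$K{\left(d \right)} = - \frac{d}{3}$ ($K{\left(d \right)} = - \frac{1 d}{3} = - \frac{d}{3}$)
$F = 1044$ ($F = 9 \left(112 - -4\right) = 9 \left(112 + 4\right) = 9 \cdot 116 = 1044$)
$z{\left(m \right)} = \left(-1 - \frac{m}{3}\right) \left(6 + m\right)$ ($z{\left(m \right)} = \left(6 + m\right) \left(- \frac{m}{3} - 1\right) = \left(6 + m\right) \left(-1 - \frac{m}{3}\right) = \left(-1 - \frac{m}{3}\right) \left(6 + m\right)$)
$M{\left(A \right)} = 66 - 3 A - \frac{A^{2}}{3}$ ($M{\left(A \right)} = \left(-6 - 3 A - \frac{A^{2}}{3}\right) - -72 = \left(-6 - 3 A - \frac{A^{2}}{3}\right) + 72 = 66 - 3 A - \frac{A^{2}}{3}$)
$\left(-54 + 72 \left(-67\right)\right) - M{\left(F \right)} = \left(-54 + 72 \left(-67\right)\right) - \left(66 - 3132 - \frac{1044^{2}}{3}\right) = \left(-54 - 4824\right) - \left(66 - 3132 - 363312\right) = -4878 - \left(66 - 3132 - 363312\right) = -4878 - -366378 = -4878 + 366378 = 361500$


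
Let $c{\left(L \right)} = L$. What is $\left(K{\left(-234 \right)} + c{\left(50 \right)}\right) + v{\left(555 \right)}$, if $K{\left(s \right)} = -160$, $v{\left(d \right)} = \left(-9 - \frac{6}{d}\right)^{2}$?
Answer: $- \frac{985861}{34225} \approx -28.805$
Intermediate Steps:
$\left(K{\left(-234 \right)} + c{\left(50 \right)}\right) + v{\left(555 \right)} = \left(-160 + 50\right) + \frac{9 \left(2 + 3 \cdot 555\right)^{2}}{308025} = -110 + 9 \cdot \frac{1}{308025} \left(2 + 1665\right)^{2} = -110 + 9 \cdot \frac{1}{308025} \cdot 1667^{2} = -110 + 9 \cdot \frac{1}{308025} \cdot 2778889 = -110 + \frac{2778889}{34225} = - \frac{985861}{34225}$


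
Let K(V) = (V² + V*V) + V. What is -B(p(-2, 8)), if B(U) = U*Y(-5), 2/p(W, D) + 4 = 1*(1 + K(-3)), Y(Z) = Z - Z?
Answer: 0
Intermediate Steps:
Y(Z) = 0
K(V) = V + 2*V² (K(V) = (V² + V²) + V = 2*V² + V = V + 2*V²)
p(W, D) = ⅙ (p(W, D) = 2/(-4 + 1*(1 - 3*(1 + 2*(-3)))) = 2/(-4 + 1*(1 - 3*(1 - 6))) = 2/(-4 + 1*(1 - 3*(-5))) = 2/(-4 + 1*(1 + 15)) = 2/(-4 + 1*16) = 2/(-4 + 16) = 2/12 = 2*(1/12) = ⅙)
B(U) = 0 (B(U) = U*0 = 0)
-B(p(-2, 8)) = -1*0 = 0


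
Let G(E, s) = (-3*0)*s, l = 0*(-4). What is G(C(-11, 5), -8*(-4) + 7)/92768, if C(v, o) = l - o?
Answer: 0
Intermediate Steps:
l = 0
C(v, o) = -o (C(v, o) = 0 - o = -o)
G(E, s) = 0 (G(E, s) = 0*s = 0)
G(C(-11, 5), -8*(-4) + 7)/92768 = 0/92768 = 0*(1/92768) = 0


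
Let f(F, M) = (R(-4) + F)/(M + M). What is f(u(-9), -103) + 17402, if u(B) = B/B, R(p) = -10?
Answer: 3584821/206 ≈ 17402.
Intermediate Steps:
u(B) = 1
f(F, M) = (-10 + F)/(2*M) (f(F, M) = (-10 + F)/(M + M) = (-10 + F)/((2*M)) = (-10 + F)*(1/(2*M)) = (-10 + F)/(2*M))
f(u(-9), -103) + 17402 = (1/2)*(-10 + 1)/(-103) + 17402 = (1/2)*(-1/103)*(-9) + 17402 = 9/206 + 17402 = 3584821/206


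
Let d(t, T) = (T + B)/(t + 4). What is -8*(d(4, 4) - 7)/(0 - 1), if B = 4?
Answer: -48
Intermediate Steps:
d(t, T) = (4 + T)/(4 + t) (d(t, T) = (T + 4)/(t + 4) = (4 + T)/(4 + t))
-8*(d(4, 4) - 7)/(0 - 1) = -8*((4 + 4)/(4 + 4) - 7)/(0 - 1) = -8*(8/8 - 7)/(-1) = -(-8)*((⅛)*8 - 7) = -(-8)*(1 - 7) = -(-8)*(-6) = -8*6 = -48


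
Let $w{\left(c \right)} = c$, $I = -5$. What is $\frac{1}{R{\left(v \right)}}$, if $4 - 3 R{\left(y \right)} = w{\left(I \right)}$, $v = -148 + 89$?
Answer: $\frac{1}{3} \approx 0.33333$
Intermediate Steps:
$v = -59$
$R{\left(y \right)} = 3$ ($R{\left(y \right)} = \frac{4}{3} - - \frac{5}{3} = \frac{4}{3} + \frac{5}{3} = 3$)
$\frac{1}{R{\left(v \right)}} = \frac{1}{3}$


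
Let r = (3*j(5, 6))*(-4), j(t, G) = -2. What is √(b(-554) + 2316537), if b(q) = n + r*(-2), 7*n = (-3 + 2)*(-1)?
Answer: 8*√1773562/7 ≈ 1522.0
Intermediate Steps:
n = ⅐ (n = ((-3 + 2)*(-1))/7 = (-1*(-1))/7 = (⅐)*1 = ⅐ ≈ 0.14286)
r = 24 (r = (3*(-2))*(-4) = -6*(-4) = 24)
b(q) = -335/7 (b(q) = ⅐ + 24*(-2) = ⅐ - 48 = -335/7)
√(b(-554) + 2316537) = √(-335/7 + 2316537) = √(16215424/7) = 8*√1773562/7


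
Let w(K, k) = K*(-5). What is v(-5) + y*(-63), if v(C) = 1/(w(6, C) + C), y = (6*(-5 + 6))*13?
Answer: -171991/35 ≈ -4914.0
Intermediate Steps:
w(K, k) = -5*K
y = 78 (y = (6*1)*13 = 6*13 = 78)
v(C) = 1/(-30 + C) (v(C) = 1/(-5*6 + C) = 1/(-30 + C))
v(-5) + y*(-63) = 1/(-30 - 5) + 78*(-63) = 1/(-35) - 4914 = -1/35 - 4914 = -171991/35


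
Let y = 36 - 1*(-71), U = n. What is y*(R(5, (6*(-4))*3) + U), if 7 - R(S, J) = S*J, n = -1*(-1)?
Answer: 39376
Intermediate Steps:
n = 1
U = 1
y = 107 (y = 36 + 71 = 107)
R(S, J) = 7 - J*S (R(S, J) = 7 - S*J = 7 - J*S)
y*(R(5, (6*(-4))*3) + U) = 107*((7 - 1*(6*(-4))*3*5) + 1) = 107*((7 - 1*(-24*3)*5) + 1) = 107*((7 - 1*(-72)*5) + 1) = 107*((7 + 360) + 1) = 107*(367 + 1) = 107*368 = 39376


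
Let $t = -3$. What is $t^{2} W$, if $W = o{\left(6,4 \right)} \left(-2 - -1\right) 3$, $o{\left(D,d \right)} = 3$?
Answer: $-81$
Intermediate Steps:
$W = -9$ ($W = 3 \left(-2 - -1\right) 3 = 3 \left(-2 + 1\right) 3 = 3 \left(-1\right) 3 = \left(-3\right) 3 = -9$)
$t^{2} W = \left(-3\right)^{2} \left(-9\right) = 9 \left(-9\right) = -81$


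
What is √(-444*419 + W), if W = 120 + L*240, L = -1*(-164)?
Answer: 6*I*√4071 ≈ 382.83*I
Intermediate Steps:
L = 164
W = 39480 (W = 120 + 164*240 = 120 + 39360 = 39480)
√(-444*419 + W) = √(-444*419 + 39480) = √(-186036 + 39480) = √(-146556) = 6*I*√4071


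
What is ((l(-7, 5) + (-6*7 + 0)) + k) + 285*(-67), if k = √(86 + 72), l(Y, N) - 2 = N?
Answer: -19130 + √158 ≈ -19117.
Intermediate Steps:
l(Y, N) = 2 + N
k = √158 ≈ 12.570
((l(-7, 5) + (-6*7 + 0)) + k) + 285*(-67) = (((2 + 5) + (-6*7 + 0)) + √158) + 285*(-67) = ((7 + (-42 + 0)) + √158) - 19095 = ((7 - 42) + √158) - 19095 = (-35 + √158) - 19095 = -19130 + √158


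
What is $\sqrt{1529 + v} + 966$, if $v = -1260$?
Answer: $966 + \sqrt{269} \approx 982.4$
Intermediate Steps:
$\sqrt{1529 + v} + 966 = \sqrt{1529 - 1260} + 966 = \sqrt{269} + 966 = 966 + \sqrt{269}$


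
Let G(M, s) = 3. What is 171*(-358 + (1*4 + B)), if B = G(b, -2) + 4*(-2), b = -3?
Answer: -61389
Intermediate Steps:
B = -5 (B = 3 + 4*(-2) = 3 - 8 = -5)
171*(-358 + (1*4 + B)) = 171*(-358 + (1*4 - 5)) = 171*(-358 + (4 - 5)) = 171*(-358 - 1) = 171*(-359) = -61389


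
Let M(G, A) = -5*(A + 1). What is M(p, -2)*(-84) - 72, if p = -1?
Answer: -492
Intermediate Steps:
M(G, A) = -5 - 5*A (M(G, A) = -5*(1 + A) = -5 - 5*A)
M(p, -2)*(-84) - 72 = (-5 - 5*(-2))*(-84) - 72 = (-5 + 10)*(-84) - 72 = 5*(-84) - 72 = -420 - 72 = -492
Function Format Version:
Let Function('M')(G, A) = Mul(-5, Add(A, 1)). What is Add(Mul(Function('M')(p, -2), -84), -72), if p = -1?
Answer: -492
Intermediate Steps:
Function('M')(G, A) = Add(-5, Mul(-5, A)) (Function('M')(G, A) = Mul(-5, Add(1, A)) = Add(-5, Mul(-5, A)))
Add(Mul(Function('M')(p, -2), -84), -72) = Add(Mul(Add(-5, Mul(-5, -2)), -84), -72) = Add(Mul(Add(-5, 10), -84), -72) = Add(Mul(5, -84), -72) = Add(-420, -72) = -492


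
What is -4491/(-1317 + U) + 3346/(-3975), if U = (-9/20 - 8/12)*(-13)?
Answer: 809616946/310642275 ≈ 2.6063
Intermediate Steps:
U = 871/60 (U = (-9*1/20 - 8*1/12)*(-13) = (-9/20 - ⅔)*(-13) = -67/60*(-13) = 871/60 ≈ 14.517)
-4491/(-1317 + U) + 3346/(-3975) = -4491/(-1317 + 871/60) + 3346/(-3975) = -4491/(-78149/60) + 3346*(-1/3975) = -4491*(-60/78149) - 3346/3975 = 269460/78149 - 3346/3975 = 809616946/310642275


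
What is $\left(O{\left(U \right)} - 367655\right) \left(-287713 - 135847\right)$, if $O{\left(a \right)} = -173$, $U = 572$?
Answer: $155797227680$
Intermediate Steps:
$\left(O{\left(U \right)} - 367655\right) \left(-287713 - 135847\right) = \left(-173 - 367655\right) \left(-287713 - 135847\right) = \left(-367828\right) \left(-423560\right) = 155797227680$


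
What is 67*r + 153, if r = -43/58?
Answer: 5993/58 ≈ 103.33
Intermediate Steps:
r = -43/58 (r = -43*1/58 = -43/58 ≈ -0.74138)
67*r + 153 = 67*(-43/58) + 153 = -2881/58 + 153 = 5993/58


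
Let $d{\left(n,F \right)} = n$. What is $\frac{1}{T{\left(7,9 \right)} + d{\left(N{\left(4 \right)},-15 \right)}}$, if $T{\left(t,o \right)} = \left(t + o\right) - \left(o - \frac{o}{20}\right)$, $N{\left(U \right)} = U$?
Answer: $\frac{20}{229} \approx 0.087336$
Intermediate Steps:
$T{\left(t,o \right)} = t + \frac{o}{20}$ ($T{\left(t,o \right)} = \left(o + t\right) - \left(o - o \frac{1}{20}\right) = \left(o + t\right) + \left(\frac{o}{20} - o\right) = \left(o + t\right) - \frac{19 o}{20} = t + \frac{o}{20}$)
$\frac{1}{T{\left(7,9 \right)} + d{\left(N{\left(4 \right)},-15 \right)}} = \frac{1}{\left(7 + \frac{1}{20} \cdot 9\right) + 4} = \frac{1}{\left(7 + \frac{9}{20}\right) + 4} = \frac{1}{\frac{149}{20} + 4} = \frac{1}{\frac{229}{20}} = \frac{20}{229}$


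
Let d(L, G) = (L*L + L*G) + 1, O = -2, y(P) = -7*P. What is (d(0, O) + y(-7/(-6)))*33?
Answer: -473/2 ≈ -236.50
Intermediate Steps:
d(L, G) = 1 + L² + G*L (d(L, G) = (L² + G*L) + 1 = 1 + L² + G*L)
(d(0, O) + y(-7/(-6)))*33 = ((1 + 0² - 2*0) - (-49)/(-6))*33 = ((1 + 0 + 0) - (-49)*(-1)/6)*33 = (1 - 7*7/6)*33 = (1 - 49/6)*33 = -43/6*33 = -473/2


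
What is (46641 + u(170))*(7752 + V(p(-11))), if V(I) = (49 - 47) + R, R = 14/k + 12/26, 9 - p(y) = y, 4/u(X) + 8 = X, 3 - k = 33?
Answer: 5712329135767/15795 ≈ 3.6165e+8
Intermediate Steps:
k = -30 (k = 3 - 1*33 = 3 - 33 = -30)
u(X) = 4/(-8 + X)
p(y) = 9 - y
R = -1/195 (R = 14/(-30) + 12/26 = 14*(-1/30) + 12*(1/26) = -7/15 + 6/13 = -1/195 ≈ -0.0051282)
V(I) = 389/195 (V(I) = (49 - 47) - 1/195 = 2 - 1/195 = 389/195)
(46641 + u(170))*(7752 + V(p(-11))) = (46641 + 4/(-8 + 170))*(7752 + 389/195) = (46641 + 4/162)*(1512029/195) = (46641 + 4*(1/162))*(1512029/195) = (46641 + 2/81)*(1512029/195) = (3777923/81)*(1512029/195) = 5712329135767/15795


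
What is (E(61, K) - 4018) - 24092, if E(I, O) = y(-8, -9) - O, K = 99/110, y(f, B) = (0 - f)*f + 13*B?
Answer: -282919/10 ≈ -28292.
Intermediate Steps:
y(f, B) = -f² + 13*B (y(f, B) = (-f)*f + 13*B = -f² + 13*B)
K = 9/10 (K = 99*(1/110) = 9/10 ≈ 0.90000)
E(I, O) = -181 - O (E(I, O) = (-1*(-8)² + 13*(-9)) - O = (-1*64 - 117) - O = (-64 - 117) - O = -181 - O)
(E(61, K) - 4018) - 24092 = ((-181 - 1*9/10) - 4018) - 24092 = ((-181 - 9/10) - 4018) - 24092 = (-1819/10 - 4018) - 24092 = -41999/10 - 24092 = -282919/10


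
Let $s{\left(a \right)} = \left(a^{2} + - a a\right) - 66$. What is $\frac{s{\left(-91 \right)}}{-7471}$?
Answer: $\frac{66}{7471} \approx 0.0088342$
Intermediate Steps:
$s{\left(a \right)} = -66$ ($s{\left(a \right)} = \left(a^{2} - a^{2}\right) - 66 = 0 - 66 = -66$)
$\frac{s{\left(-91 \right)}}{-7471} = - \frac{66}{-7471} = \left(-66\right) \left(- \frac{1}{7471}\right) = \frac{66}{7471}$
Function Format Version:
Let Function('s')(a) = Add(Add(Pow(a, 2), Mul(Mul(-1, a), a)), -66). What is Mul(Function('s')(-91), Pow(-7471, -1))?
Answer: Rational(66, 7471) ≈ 0.0088342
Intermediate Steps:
Function('s')(a) = -66 (Function('s')(a) = Add(Add(Pow(a, 2), Mul(-1, Pow(a, 2))), -66) = Add(0, -66) = -66)
Mul(Function('s')(-91), Pow(-7471, -1)) = Mul(-66, Pow(-7471, -1)) = Mul(-66, Rational(-1, 7471)) = Rational(66, 7471)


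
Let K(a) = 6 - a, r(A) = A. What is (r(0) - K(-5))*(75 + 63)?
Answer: -1518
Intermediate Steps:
(r(0) - K(-5))*(75 + 63) = (0 - (6 - 1*(-5)))*(75 + 63) = (0 - (6 + 5))*138 = (0 - 1*11)*138 = (0 - 11)*138 = -11*138 = -1518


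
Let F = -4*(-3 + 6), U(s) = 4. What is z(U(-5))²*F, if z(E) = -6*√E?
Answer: -1728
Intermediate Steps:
F = -12 (F = -4*3 = -12)
z(U(-5))²*F = (-6*√4)²*(-12) = (-6*2)²*(-12) = (-12)²*(-12) = 144*(-12) = -1728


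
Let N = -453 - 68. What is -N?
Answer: 521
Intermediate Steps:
N = -521
-N = -1*(-521) = 521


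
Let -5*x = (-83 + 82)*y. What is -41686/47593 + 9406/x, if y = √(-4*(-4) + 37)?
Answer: -41686/47593 + 47030*√53/53 ≈ 6459.2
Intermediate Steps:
y = √53 (y = √(16 + 37) = √53 ≈ 7.2801)
x = √53/5 (x = -(-83 + 82)*√53/5 = -(-1)*√53/5 = √53/5 ≈ 1.4560)
-41686/47593 + 9406/x = -41686/47593 + 9406/((√53/5)) = -41686*1/47593 + 9406*(5*√53/53) = -41686/47593 + 47030*√53/53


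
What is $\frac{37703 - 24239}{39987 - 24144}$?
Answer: $\frac{4488}{5281} \approx 0.84984$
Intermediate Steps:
$\frac{37703 - 24239}{39987 - 24144} = \frac{13464}{15843} = 13464 \cdot \frac{1}{15843} = \frac{4488}{5281}$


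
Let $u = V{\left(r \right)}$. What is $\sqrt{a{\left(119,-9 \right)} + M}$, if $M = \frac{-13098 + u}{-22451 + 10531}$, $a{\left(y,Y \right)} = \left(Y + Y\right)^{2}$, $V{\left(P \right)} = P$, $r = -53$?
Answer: $\frac{\sqrt{2887047095}}{2980} \approx 18.031$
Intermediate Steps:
$a{\left(y,Y \right)} = 4 Y^{2}$ ($a{\left(y,Y \right)} = \left(2 Y\right)^{2} = 4 Y^{2}$)
$u = -53$
$M = \frac{13151}{11920}$ ($M = \frac{-13098 - 53}{-22451 + 10531} = - \frac{13151}{-11920} = \left(-13151\right) \left(- \frac{1}{11920}\right) = \frac{13151}{11920} \approx 1.1033$)
$\sqrt{a{\left(119,-9 \right)} + M} = \sqrt{4 \left(-9\right)^{2} + \frac{13151}{11920}} = \sqrt{4 \cdot 81 + \frac{13151}{11920}} = \sqrt{324 + \frac{13151}{11920}} = \sqrt{\frac{3875231}{11920}} = \frac{\sqrt{2887047095}}{2980}$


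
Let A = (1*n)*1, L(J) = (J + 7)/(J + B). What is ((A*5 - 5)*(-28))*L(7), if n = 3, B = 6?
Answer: -3920/13 ≈ -301.54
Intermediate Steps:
L(J) = (7 + J)/(6 + J) (L(J) = (J + 7)/(J + 6) = (7 + J)/(6 + J))
A = 3 (A = (1*3)*1 = 3*1 = 3)
((A*5 - 5)*(-28))*L(7) = ((3*5 - 5)*(-28))*((7 + 7)/(6 + 7)) = ((15 - 5)*(-28))*(14/13) = (10*(-28))*((1/13)*14) = -280*14/13 = -3920/13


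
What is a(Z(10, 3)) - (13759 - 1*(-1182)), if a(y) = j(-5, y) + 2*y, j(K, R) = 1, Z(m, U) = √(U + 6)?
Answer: -14934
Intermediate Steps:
Z(m, U) = √(6 + U)
a(y) = 1 + 2*y
a(Z(10, 3)) - (13759 - 1*(-1182)) = (1 + 2*√(6 + 3)) - (13759 - 1*(-1182)) = (1 + 2*√9) - (13759 + 1182) = (1 + 2*3) - 1*14941 = (1 + 6) - 14941 = 7 - 14941 = -14934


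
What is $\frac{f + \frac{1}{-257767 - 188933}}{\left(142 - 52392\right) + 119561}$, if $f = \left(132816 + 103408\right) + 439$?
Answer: $\frac{105717362099}{30067823700} \approx 3.516$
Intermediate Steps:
$f = 236663$ ($f = 236224 + 439 = 236663$)
$\frac{f + \frac{1}{-257767 - 188933}}{\left(142 - 52392\right) + 119561} = \frac{236663 + \frac{1}{-257767 - 188933}}{\left(142 - 52392\right) + 119561} = \frac{236663 + \frac{1}{-446700}}{\left(142 - 52392\right) + 119561} = \frac{236663 - \frac{1}{446700}}{-52250 + 119561} = \frac{105717362099}{446700 \cdot 67311} = \frac{105717362099}{446700} \cdot \frac{1}{67311} = \frac{105717362099}{30067823700}$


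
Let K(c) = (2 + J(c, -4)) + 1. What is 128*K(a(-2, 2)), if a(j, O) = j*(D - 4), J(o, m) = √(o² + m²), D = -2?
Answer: 384 + 512*√10 ≈ 2003.1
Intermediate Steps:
J(o, m) = √(m² + o²)
a(j, O) = -6*j (a(j, O) = j*(-2 - 4) = j*(-6) = -6*j)
K(c) = 3 + √(16 + c²) (K(c) = (2 + √((-4)² + c²)) + 1 = (2 + √(16 + c²)) + 1 = 3 + √(16 + c²))
128*K(a(-2, 2)) = 128*(3 + √(16 + (-6*(-2))²)) = 128*(3 + √(16 + 12²)) = 128*(3 + √(16 + 144)) = 128*(3 + √160) = 128*(3 + 4*√10) = 384 + 512*√10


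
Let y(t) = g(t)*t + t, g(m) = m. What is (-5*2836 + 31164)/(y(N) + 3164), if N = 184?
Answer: 4246/9301 ≈ 0.45651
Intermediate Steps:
y(t) = t + t² (y(t) = t*t + t = t² + t = t + t²)
(-5*2836 + 31164)/(y(N) + 3164) = (-5*2836 + 31164)/(184*(1 + 184) + 3164) = (-14180 + 31164)/(184*185 + 3164) = 16984/(34040 + 3164) = 16984/37204 = 16984*(1/37204) = 4246/9301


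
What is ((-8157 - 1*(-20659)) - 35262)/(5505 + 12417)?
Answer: -11380/8961 ≈ -1.2699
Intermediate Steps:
((-8157 - 1*(-20659)) - 35262)/(5505 + 12417) = ((-8157 + 20659) - 35262)/17922 = (12502 - 35262)*(1/17922) = -22760*1/17922 = -11380/8961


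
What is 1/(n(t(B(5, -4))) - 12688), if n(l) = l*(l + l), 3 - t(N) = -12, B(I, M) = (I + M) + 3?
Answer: -1/12238 ≈ -8.1713e-5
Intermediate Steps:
B(I, M) = 3 + I + M
t(N) = 15 (t(N) = 3 - 1*(-12) = 3 + 12 = 15)
n(l) = 2*l**2 (n(l) = l*(2*l) = 2*l**2)
1/(n(t(B(5, -4))) - 12688) = 1/(2*15**2 - 12688) = 1/(2*225 - 12688) = 1/(450 - 12688) = 1/(-12238) = -1/12238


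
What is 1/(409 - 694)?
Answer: -1/285 ≈ -0.0035088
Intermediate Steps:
1/(409 - 694) = 1/(-285) = -1/285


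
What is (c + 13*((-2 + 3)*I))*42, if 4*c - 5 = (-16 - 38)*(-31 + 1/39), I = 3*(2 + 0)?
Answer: 543165/26 ≈ 20891.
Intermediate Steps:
I = 6 (I = 3*2 = 6)
c = 21809/52 (c = 5/4 + ((-16 - 38)*(-31 + 1/39))/4 = 5/4 + (-54*(-31 + 1/39))/4 = 5/4 + (-54*(-1208/39))/4 = 5/4 + (¼)*(21744/13) = 5/4 + 5436/13 = 21809/52 ≈ 419.40)
(c + 13*((-2 + 3)*I))*42 = (21809/52 + 13*((-2 + 3)*6))*42 = (21809/52 + 13*(1*6))*42 = (21809/52 + 13*6)*42 = (21809/52 + 78)*42 = (25865/52)*42 = 543165/26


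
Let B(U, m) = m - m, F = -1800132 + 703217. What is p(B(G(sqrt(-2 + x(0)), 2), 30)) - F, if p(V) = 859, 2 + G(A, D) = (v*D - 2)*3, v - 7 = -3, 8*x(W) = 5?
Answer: 1097774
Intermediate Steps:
x(W) = 5/8 (x(W) = (1/8)*5 = 5/8)
v = 4 (v = 7 - 3 = 4)
F = -1096915
G(A, D) = -8 + 12*D (G(A, D) = -2 + (4*D - 2)*3 = -2 + (-2 + 4*D)*3 = -2 + (-6 + 12*D) = -8 + 12*D)
B(U, m) = 0
p(B(G(sqrt(-2 + x(0)), 2), 30)) - F = 859 - 1*(-1096915) = 859 + 1096915 = 1097774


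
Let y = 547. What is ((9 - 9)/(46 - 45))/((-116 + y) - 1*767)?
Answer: 0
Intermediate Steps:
((9 - 9)/(46 - 45))/((-116 + y) - 1*767) = ((9 - 9)/(46 - 45))/((-116 + 547) - 1*767) = (0/1)/(431 - 767) = (0*1)/(-336) = 0*(-1/336) = 0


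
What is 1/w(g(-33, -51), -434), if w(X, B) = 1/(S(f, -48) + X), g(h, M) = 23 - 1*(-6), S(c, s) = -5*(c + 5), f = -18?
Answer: 94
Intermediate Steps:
S(c, s) = -25 - 5*c (S(c, s) = -5*(5 + c) = -25 - 5*c)
g(h, M) = 29 (g(h, M) = 23 + 6 = 29)
w(X, B) = 1/(65 + X) (w(X, B) = 1/((-25 - 5*(-18)) + X) = 1/((-25 + 90) + X) = 1/(65 + X))
1/w(g(-33, -51), -434) = 1/(1/(65 + 29)) = 1/(1/94) = 94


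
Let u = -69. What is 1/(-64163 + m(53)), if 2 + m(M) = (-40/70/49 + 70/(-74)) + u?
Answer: -12691/815205847 ≈ -1.5568e-5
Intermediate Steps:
m(M) = -913214/12691 (m(M) = -2 + ((-40/70/49 + 70/(-74)) - 69) = -2 + ((-40*1/70*(1/49) + 70*(-1/74)) - 69) = -2 + ((-4/7*1/49 - 35/37) - 69) = -2 + ((-4/343 - 35/37) - 69) = -2 + (-12153/12691 - 69) = -2 - 887832/12691 = -913214/12691)
1/(-64163 + m(53)) = 1/(-64163 - 913214/12691) = 1/(-815205847/12691) = -12691/815205847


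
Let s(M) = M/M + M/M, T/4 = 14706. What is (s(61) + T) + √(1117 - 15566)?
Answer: 58826 + I*√14449 ≈ 58826.0 + 120.2*I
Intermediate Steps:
T = 58824 (T = 4*14706 = 58824)
s(M) = 2 (s(M) = 1 + 1 = 2)
(s(61) + T) + √(1117 - 15566) = (2 + 58824) + √(1117 - 15566) = 58826 + √(-14449) = 58826 + I*√14449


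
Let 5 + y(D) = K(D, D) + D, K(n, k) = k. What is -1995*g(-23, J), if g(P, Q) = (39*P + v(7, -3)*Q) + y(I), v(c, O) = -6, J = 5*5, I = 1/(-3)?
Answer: 2100070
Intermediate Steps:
I = -1/3 ≈ -0.33333
J = 25
y(D) = -5 + 2*D (y(D) = -5 + (D + D) = -5 + 2*D)
g(P, Q) = -17/3 - 6*Q + 39*P (g(P, Q) = (39*P - 6*Q) + (-5 + 2*(-1/3)) = (-6*Q + 39*P) + (-5 - 2/3) = (-6*Q + 39*P) - 17/3 = -17/3 - 6*Q + 39*P)
-1995*g(-23, J) = -1995*(-17/3 - 6*25 + 39*(-23)) = -1995*(-17/3 - 150 - 897) = -1995*(-3158/3) = 2100070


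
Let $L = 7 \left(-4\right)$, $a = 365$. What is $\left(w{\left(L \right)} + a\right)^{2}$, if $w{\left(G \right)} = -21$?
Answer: $118336$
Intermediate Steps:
$L = -28$
$\left(w{\left(L \right)} + a\right)^{2} = \left(-21 + 365\right)^{2} = 344^{2} = 118336$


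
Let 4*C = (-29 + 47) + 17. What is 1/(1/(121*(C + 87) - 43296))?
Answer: -126841/4 ≈ -31710.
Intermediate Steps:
C = 35/4 (C = ((-29 + 47) + 17)/4 = (18 + 17)/4 = (¼)*35 = 35/4 ≈ 8.7500)
1/(1/(121*(C + 87) - 43296)) = 1/(1/(121*(35/4 + 87) - 43296)) = 1/(1/(121*(383/4) - 43296)) = 1/(1/(46343/4 - 43296)) = 1/(1/(-126841/4)) = 1/(-4/126841) = -126841/4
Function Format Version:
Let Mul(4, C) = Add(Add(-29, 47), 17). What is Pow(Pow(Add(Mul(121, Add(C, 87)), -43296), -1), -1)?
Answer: Rational(-126841, 4) ≈ -31710.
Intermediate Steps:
C = Rational(35, 4) (C = Mul(Rational(1, 4), Add(Add(-29, 47), 17)) = Mul(Rational(1, 4), Add(18, 17)) = Mul(Rational(1, 4), 35) = Rational(35, 4) ≈ 8.7500)
Pow(Pow(Add(Mul(121, Add(C, 87)), -43296), -1), -1) = Pow(Pow(Add(Mul(121, Add(Rational(35, 4), 87)), -43296), -1), -1) = Pow(Pow(Add(Mul(121, Rational(383, 4)), -43296), -1), -1) = Pow(Pow(Add(Rational(46343, 4), -43296), -1), -1) = Pow(Pow(Rational(-126841, 4), -1), -1) = Pow(Rational(-4, 126841), -1) = Rational(-126841, 4)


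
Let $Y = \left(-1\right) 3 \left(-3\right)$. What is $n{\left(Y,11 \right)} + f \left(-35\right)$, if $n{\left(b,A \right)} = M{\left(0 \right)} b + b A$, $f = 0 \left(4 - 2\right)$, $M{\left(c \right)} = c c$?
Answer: $99$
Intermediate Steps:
$M{\left(c \right)} = c^{2}$
$f = 0$ ($f = 0 \cdot 2 = 0$)
$Y = 9$ ($Y = \left(-3\right) \left(-3\right) = 9$)
$n{\left(b,A \right)} = A b$ ($n{\left(b,A \right)} = 0^{2} b + b A = 0 b + A b = 0 + A b = A b$)
$n{\left(Y,11 \right)} + f \left(-35\right) = 11 \cdot 9 + 0 \left(-35\right) = 99 + 0 = 99$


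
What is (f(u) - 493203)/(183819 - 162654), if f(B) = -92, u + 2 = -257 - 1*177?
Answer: -98659/4233 ≈ -23.307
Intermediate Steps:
u = -436 (u = -2 + (-257 - 1*177) = -2 + (-257 - 177) = -2 - 434 = -436)
(f(u) - 493203)/(183819 - 162654) = (-92 - 493203)/(183819 - 162654) = -493295/21165 = -493295*1/21165 = -98659/4233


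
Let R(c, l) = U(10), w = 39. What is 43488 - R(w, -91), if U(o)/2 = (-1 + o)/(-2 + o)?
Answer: 173943/4 ≈ 43486.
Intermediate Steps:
U(o) = 2*(-1 + o)/(-2 + o) (U(o) = 2*((-1 + o)/(-2 + o)) = 2*(-1 + o)/(-2 + o))
R(c, l) = 9/4 (R(c, l) = 2*(-1 + 10)/(-2 + 10) = 2*9/8 = 2*(⅛)*9 = 9/4)
43488 - R(w, -91) = 43488 - 1*9/4 = 43488 - 9/4 = 173943/4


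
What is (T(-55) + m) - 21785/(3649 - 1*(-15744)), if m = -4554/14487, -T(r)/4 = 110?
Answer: -3758191729/8513527 ≈ -441.44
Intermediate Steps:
T(r) = -440 (T(r) = -4*110 = -440)
m = -138/439 (m = -4554*1/14487 = -138/439 ≈ -0.31435)
(T(-55) + m) - 21785/(3649 - 1*(-15744)) = (-440 - 138/439) - 21785/(3649 - 1*(-15744)) = -193298/439 - 21785/(3649 + 15744) = -193298/439 - 21785/19393 = -3758191729/8513527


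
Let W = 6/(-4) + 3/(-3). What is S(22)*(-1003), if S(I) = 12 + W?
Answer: -19057/2 ≈ -9528.5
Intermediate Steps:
W = -5/2 (W = 6*(-¼) + 3*(-⅓) = -3/2 - 1 = -5/2 ≈ -2.5000)
S(I) = 19/2 (S(I) = 12 - 5/2 = 19/2)
S(22)*(-1003) = (19/2)*(-1003) = -19057/2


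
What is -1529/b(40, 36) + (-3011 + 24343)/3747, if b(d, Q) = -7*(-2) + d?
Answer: -1525745/67446 ≈ -22.622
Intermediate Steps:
b(d, Q) = 14 + d
-1529/b(40, 36) + (-3011 + 24343)/3747 = -1529/(14 + 40) + (-3011 + 24343)/3747 = -1529/54 + 21332*(1/3747) = -1529*1/54 + 21332/3747 = -1529/54 + 21332/3747 = -1525745/67446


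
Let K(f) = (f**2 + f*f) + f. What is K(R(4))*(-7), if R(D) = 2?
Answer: -70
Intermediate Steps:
K(f) = f + 2*f**2 (K(f) = (f**2 + f**2) + f = 2*f**2 + f = f + 2*f**2)
K(R(4))*(-7) = (2*(1 + 2*2))*(-7) = (2*(1 + 4))*(-7) = (2*5)*(-7) = 10*(-7) = -70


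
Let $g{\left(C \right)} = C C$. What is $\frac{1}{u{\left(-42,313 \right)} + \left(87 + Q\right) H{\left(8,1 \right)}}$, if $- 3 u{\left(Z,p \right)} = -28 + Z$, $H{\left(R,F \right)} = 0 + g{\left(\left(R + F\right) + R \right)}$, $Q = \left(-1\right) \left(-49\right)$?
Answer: $\frac{3}{117982} \approx 2.5428 \cdot 10^{-5}$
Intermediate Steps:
$Q = 49$
$g{\left(C \right)} = C^{2}$
$H{\left(R,F \right)} = \left(F + 2 R\right)^{2}$ ($H{\left(R,F \right)} = 0 + \left(\left(R + F\right) + R\right)^{2} = 0 + \left(\left(F + R\right) + R\right)^{2} = 0 + \left(F + 2 R\right)^{2} = \left(F + 2 R\right)^{2}$)
$u{\left(Z,p \right)} = \frac{28}{3} - \frac{Z}{3}$ ($u{\left(Z,p \right)} = - \frac{-28 + Z}{3} = \frac{28}{3} - \frac{Z}{3}$)
$\frac{1}{u{\left(-42,313 \right)} + \left(87 + Q\right) H{\left(8,1 \right)}} = \frac{1}{\left(\frac{28}{3} - -14\right) + \left(87 + 49\right) \left(1 + 2 \cdot 8\right)^{2}} = \frac{1}{\left(\frac{28}{3} + 14\right) + 136 \left(1 + 16\right)^{2}} = \frac{1}{\frac{70}{3} + 136 \cdot 17^{2}} = \frac{1}{\frac{70}{3} + 136 \cdot 289} = \frac{1}{\frac{70}{3} + 39304} = \frac{1}{\frac{117982}{3}} = \frac{3}{117982}$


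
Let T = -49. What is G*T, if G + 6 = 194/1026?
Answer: 146069/513 ≈ 284.73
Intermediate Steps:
G = -2981/513 (G = -6 + 194/1026 = -6 + 194*(1/1026) = -6 + 97/513 = -2981/513 ≈ -5.8109)
G*T = -2981/513*(-49) = 146069/513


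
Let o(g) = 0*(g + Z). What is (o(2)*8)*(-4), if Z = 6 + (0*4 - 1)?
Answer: 0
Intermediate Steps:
Z = 5 (Z = 6 + (0 - 1) = 6 - 1 = 5)
o(g) = 0 (o(g) = 0*(g + 5) = 0*(5 + g) = 0)
(o(2)*8)*(-4) = (0*8)*(-4) = 0*(-4) = 0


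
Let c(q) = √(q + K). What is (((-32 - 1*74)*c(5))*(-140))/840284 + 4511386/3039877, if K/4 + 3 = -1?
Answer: 4511386/3039877 + 3710*I*√11/210071 ≈ 1.4841 + 0.058574*I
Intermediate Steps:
K = -16 (K = -12 + 4*(-1) = -12 - 4 = -16)
c(q) = √(-16 + q) (c(q) = √(q - 16) = √(-16 + q))
(((-32 - 1*74)*c(5))*(-140))/840284 + 4511386/3039877 = (((-32 - 1*74)*√(-16 + 5))*(-140))/840284 + 4511386/3039877 = (((-32 - 74)*√(-11))*(-140))*(1/840284) + 4511386*(1/3039877) = (-106*I*√11*(-140))*(1/840284) + 4511386/3039877 = (14840*I*√11)*(1/840284) + 4511386/3039877 = 3710*I*√11/210071 + 4511386/3039877 = 4511386/3039877 + 3710*I*√11/210071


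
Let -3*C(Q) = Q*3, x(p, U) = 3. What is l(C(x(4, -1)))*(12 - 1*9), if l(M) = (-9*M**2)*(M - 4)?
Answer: 1701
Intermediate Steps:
C(Q) = -Q (C(Q) = -Q*3/3 = -Q)
l(M) = -9*M**2*(-4 + M) (l(M) = (-9*M**2)*(-4 + M) = -9*M**2*(-4 + M))
l(C(x(4, -1)))*(12 - 1*9) = (9*(-1*3)**2*(4 - (-1)*3))*(12 - 1*9) = (9*(-3)**2*(4 - 1*(-3)))*(12 - 9) = (9*9*(4 + 3))*3 = (9*9*7)*3 = 567*3 = 1701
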